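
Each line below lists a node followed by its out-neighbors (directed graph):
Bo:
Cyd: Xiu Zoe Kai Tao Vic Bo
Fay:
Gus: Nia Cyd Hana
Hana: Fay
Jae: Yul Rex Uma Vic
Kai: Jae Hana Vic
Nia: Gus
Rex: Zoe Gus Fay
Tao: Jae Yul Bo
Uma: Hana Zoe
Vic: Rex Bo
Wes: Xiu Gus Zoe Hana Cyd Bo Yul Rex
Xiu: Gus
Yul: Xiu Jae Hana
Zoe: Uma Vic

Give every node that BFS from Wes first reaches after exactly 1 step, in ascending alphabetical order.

Level 0: Wes
Level 1: Bo, Cyd, Gus, Hana, Rex, Xiu, Yul, Zoe
Level 2: Fay, Jae, Kai, Nia, Tao, Uma, Vic

Bo, Cyd, Gus, Hana, Rex, Xiu, Yul, Zoe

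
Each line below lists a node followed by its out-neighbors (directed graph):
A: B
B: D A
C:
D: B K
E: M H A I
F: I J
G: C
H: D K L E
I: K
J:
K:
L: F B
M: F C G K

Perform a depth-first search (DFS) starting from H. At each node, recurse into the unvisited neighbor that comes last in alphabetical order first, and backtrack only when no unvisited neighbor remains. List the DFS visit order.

H, L, F, J, I, K, B, D, A, E, M, G, C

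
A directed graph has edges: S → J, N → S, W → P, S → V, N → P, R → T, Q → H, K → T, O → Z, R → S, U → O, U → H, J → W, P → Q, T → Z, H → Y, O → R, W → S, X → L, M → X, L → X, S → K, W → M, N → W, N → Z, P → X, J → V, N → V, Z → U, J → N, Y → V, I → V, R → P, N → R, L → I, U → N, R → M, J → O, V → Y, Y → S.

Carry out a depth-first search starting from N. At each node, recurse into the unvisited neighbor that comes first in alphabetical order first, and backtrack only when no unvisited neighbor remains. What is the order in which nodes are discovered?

Visit N
N → P
P → Q
Q → H
H → Y
Y → S
S → J
J → O
O → R
R → M
M → X
X → L
L → I
I → V
R → T
T → Z
Z → U
J → W
S → K

N, P, Q, H, Y, S, J, O, R, M, X, L, I, V, T, Z, U, W, K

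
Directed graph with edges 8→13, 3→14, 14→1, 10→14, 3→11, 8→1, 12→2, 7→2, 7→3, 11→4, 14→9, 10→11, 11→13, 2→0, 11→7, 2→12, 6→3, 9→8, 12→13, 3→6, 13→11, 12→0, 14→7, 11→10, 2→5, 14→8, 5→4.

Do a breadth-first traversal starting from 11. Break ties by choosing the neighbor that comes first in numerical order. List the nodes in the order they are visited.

Visit 11; enqueue 4, 7, 10, 13 → queue [4, 7, 10, 13]
Visit 4 → queue [7, 10, 13]
Visit 7; enqueue 2, 3 → queue [10, 13, 2, 3]
Visit 10; enqueue 14 → queue [13, 2, 3, 14]
Visit 13 → queue [2, 3, 14]
Visit 2; enqueue 0, 5, 12 → queue [3, 14, 0, 5, 12]
Visit 3; enqueue 6 → queue [14, 0, 5, 12, 6]
Visit 14; enqueue 1, 8, 9 → queue [0, 5, 12, 6, 1, 8, 9]
Visit 0 → queue [5, 12, 6, 1, 8, 9]
Visit 5 → queue [12, 6, 1, 8, 9]
Visit 12 → queue [6, 1, 8, 9]
Visit 6 → queue [1, 8, 9]
Visit 1 → queue [8, 9]
Visit 8 → queue [9]
Visit 9 → queue []

11, 4, 7, 10, 13, 2, 3, 14, 0, 5, 12, 6, 1, 8, 9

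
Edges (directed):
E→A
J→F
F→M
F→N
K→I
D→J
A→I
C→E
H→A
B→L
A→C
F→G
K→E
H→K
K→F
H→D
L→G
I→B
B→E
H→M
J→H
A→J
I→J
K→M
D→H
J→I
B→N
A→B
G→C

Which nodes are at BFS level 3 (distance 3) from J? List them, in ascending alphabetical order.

Level 0: J
Level 1: F, H, I
Level 2: A, B, D, G, K, M, N
Level 3: C, E, L

C, E, L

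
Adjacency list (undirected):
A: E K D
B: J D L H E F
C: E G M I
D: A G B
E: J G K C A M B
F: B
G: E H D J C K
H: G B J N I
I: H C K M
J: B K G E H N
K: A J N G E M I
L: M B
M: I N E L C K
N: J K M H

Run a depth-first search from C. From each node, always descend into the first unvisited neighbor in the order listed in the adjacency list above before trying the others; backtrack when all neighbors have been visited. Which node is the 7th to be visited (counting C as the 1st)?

K

Visit C
C → E
E → J
J → B
B → D
D → A
A → K
K → N
N → M
M → I
I → H
H → G
M → L
B → F

Visit order: C, E, J, B, D, A, K, N, M, I, H, G, L, F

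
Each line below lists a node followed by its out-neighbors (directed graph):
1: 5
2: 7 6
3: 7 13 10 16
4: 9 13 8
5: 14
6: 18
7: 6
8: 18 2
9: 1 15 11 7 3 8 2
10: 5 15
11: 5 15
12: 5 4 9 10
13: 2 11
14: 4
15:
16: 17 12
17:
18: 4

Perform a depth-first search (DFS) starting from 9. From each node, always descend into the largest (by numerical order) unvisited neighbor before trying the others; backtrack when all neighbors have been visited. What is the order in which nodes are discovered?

Visit 9
9 → 15
9 → 11
11 → 5
5 → 14
14 → 4
4 → 13
13 → 2
2 → 7
7 → 6
6 → 18
4 → 8
9 → 3
3 → 16
16 → 17
16 → 12
12 → 10
9 → 1

9 15 11 5 14 4 13 2 7 6 18 8 3 16 17 12 10 1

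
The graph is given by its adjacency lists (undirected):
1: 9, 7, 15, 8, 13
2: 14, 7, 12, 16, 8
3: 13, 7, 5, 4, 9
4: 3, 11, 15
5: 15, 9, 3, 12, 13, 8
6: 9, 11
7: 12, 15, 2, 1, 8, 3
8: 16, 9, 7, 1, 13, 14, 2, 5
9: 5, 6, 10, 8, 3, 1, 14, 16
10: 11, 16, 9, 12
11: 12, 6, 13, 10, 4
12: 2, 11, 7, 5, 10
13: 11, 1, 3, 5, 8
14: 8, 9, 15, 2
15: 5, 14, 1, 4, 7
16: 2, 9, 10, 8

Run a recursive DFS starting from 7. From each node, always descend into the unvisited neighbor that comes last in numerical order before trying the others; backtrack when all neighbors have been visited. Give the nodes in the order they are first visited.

Visit 7
7 → 15
15 → 14
14 → 9
9 → 16
16 → 10
10 → 12
12 → 11
11 → 13
13 → 8
8 → 5
5 → 3
3 → 4
8 → 2
8 → 1
11 → 6

7 → 15 → 14 → 9 → 16 → 10 → 12 → 11 → 13 → 8 → 5 → 3 → 4 → 2 → 1 → 6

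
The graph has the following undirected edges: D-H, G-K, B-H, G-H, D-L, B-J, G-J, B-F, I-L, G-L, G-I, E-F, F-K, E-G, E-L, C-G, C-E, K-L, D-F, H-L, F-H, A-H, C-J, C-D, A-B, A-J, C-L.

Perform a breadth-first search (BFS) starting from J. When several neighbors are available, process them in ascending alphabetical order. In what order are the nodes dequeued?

Visit J; enqueue A, B, C, G → queue [A, B, C, G]
Visit A; enqueue H → queue [B, C, G, H]
Visit B; enqueue F → queue [C, G, H, F]
Visit C; enqueue D, E, L → queue [G, H, F, D, E, L]
Visit G; enqueue I, K → queue [H, F, D, E, L, I, K]
Visit H → queue [F, D, E, L, I, K]
Visit F → queue [D, E, L, I, K]
Visit D → queue [E, L, I, K]
Visit E → queue [L, I, K]
Visit L → queue [I, K]
Visit I → queue [K]
Visit K → queue []

J, A, B, C, G, H, F, D, E, L, I, K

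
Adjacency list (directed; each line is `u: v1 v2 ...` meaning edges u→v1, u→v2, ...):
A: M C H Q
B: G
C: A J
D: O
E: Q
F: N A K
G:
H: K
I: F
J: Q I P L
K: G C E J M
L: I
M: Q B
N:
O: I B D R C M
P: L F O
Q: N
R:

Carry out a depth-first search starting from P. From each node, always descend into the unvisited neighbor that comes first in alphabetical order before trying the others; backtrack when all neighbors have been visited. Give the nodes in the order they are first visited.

Visit P
P → F
F → A
A → C
C → J
J → I
J → L
J → Q
Q → N
A → H
H → K
K → E
K → G
K → M
M → B
P → O
O → D
O → R

P -> F -> A -> C -> J -> I -> L -> Q -> N -> H -> K -> E -> G -> M -> B -> O -> D -> R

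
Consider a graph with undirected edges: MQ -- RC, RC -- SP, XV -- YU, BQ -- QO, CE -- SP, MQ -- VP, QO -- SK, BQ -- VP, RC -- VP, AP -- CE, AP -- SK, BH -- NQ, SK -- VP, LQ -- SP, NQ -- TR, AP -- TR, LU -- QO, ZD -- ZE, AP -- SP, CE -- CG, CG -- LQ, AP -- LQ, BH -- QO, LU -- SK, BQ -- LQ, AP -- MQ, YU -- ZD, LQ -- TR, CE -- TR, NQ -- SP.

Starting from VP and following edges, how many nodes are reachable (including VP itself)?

15

BFS from VP visits: VP, BQ, MQ, RC, SK, LQ, QO, AP, SP, LU, CG, TR, BH, CE, NQ
Reachable nodes: 15 of 19 total.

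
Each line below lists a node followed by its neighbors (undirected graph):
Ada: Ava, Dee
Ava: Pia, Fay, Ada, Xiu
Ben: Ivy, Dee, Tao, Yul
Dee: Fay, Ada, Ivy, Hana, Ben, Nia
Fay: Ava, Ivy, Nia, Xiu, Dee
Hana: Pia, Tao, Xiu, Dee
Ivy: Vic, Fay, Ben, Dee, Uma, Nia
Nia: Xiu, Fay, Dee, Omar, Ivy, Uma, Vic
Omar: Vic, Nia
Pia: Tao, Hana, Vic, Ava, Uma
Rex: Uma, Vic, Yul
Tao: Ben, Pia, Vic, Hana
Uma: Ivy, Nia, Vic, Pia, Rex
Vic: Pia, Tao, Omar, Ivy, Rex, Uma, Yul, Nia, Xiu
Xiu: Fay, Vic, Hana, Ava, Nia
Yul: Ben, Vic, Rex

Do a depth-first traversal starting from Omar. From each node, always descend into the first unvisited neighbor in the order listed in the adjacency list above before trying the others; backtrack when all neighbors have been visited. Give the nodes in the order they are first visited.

Omar -> Vic -> Pia -> Tao -> Ben -> Ivy -> Fay -> Ava -> Ada -> Dee -> Hana -> Xiu -> Nia -> Uma -> Rex -> Yul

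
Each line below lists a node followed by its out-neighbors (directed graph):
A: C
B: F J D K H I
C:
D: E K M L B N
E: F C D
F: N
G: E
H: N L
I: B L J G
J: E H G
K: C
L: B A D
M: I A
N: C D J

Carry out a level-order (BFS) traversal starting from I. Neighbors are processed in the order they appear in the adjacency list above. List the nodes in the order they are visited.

I → B → L → J → G → F → D → K → H → A → E → N → M → C

Visit I; enqueue B, L, J, G → queue [B, L, J, G]
Visit B; enqueue F, D, K, H → queue [L, J, G, F, D, K, H]
Visit L; enqueue A → queue [J, G, F, D, K, H, A]
Visit J; enqueue E → queue [G, F, D, K, H, A, E]
Visit G → queue [F, D, K, H, A, E]
Visit F; enqueue N → queue [D, K, H, A, E, N]
Visit D; enqueue M → queue [K, H, A, E, N, M]
Visit K; enqueue C → queue [H, A, E, N, M, C]
Visit H → queue [A, E, N, M, C]
Visit A → queue [E, N, M, C]
Visit E → queue [N, M, C]
Visit N → queue [M, C]
Visit M → queue [C]
Visit C → queue []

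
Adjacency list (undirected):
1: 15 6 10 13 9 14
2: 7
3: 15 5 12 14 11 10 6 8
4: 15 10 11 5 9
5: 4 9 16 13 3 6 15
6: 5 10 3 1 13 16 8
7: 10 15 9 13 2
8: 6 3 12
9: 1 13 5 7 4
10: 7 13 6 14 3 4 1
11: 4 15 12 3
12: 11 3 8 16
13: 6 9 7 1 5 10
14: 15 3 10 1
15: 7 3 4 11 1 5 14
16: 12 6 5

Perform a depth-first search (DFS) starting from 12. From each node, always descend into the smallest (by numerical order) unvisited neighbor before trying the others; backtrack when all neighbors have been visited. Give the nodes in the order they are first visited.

12, 3, 5, 4, 9, 1, 6, 8, 10, 7, 2, 13, 15, 11, 14, 16

Visit 12
12 → 3
3 → 5
5 → 4
4 → 9
9 → 1
1 → 6
6 → 8
6 → 10
10 → 7
7 → 2
7 → 13
7 → 15
15 → 11
15 → 14
6 → 16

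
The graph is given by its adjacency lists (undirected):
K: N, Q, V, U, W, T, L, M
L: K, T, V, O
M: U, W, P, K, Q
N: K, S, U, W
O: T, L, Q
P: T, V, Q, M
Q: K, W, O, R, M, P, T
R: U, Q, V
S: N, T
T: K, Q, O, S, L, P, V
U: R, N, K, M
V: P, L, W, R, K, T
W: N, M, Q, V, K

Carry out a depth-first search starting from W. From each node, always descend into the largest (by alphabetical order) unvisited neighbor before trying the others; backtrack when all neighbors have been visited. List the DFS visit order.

Visit W
W → V
V → T
T → S
S → N
N → U
U → R
R → Q
Q → P
P → M
M → K
K → L
L → O

W, V, T, S, N, U, R, Q, P, M, K, L, O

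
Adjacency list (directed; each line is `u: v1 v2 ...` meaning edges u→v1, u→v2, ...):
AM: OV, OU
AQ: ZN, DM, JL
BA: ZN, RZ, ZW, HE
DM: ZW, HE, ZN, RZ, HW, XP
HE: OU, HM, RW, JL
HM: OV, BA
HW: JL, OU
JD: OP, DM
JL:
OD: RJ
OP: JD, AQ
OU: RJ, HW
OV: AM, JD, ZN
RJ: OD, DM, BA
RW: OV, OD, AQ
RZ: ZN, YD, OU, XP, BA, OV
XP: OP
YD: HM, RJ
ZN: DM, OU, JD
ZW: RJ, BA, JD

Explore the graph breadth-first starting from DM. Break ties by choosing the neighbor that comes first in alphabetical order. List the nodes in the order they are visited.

Visit DM; enqueue HE, HW, RZ, XP, ZN, ZW → queue [HE, HW, RZ, XP, ZN, ZW]
Visit HE; enqueue HM, JL, OU, RW → queue [HW, RZ, XP, ZN, ZW, HM, JL, OU, RW]
Visit HW → queue [RZ, XP, ZN, ZW, HM, JL, OU, RW]
Visit RZ; enqueue BA, OV, YD → queue [XP, ZN, ZW, HM, JL, OU, RW, BA, OV, YD]
Visit XP; enqueue OP → queue [ZN, ZW, HM, JL, OU, RW, BA, OV, YD, OP]
Visit ZN; enqueue JD → queue [ZW, HM, JL, OU, RW, BA, OV, YD, OP, JD]
Visit ZW; enqueue RJ → queue [HM, JL, OU, RW, BA, OV, YD, OP, JD, RJ]
Visit HM → queue [JL, OU, RW, BA, OV, YD, OP, JD, RJ]
Visit JL → queue [OU, RW, BA, OV, YD, OP, JD, RJ]
Visit OU → queue [RW, BA, OV, YD, OP, JD, RJ]
Visit RW; enqueue AQ, OD → queue [BA, OV, YD, OP, JD, RJ, AQ, OD]
Visit BA → queue [OV, YD, OP, JD, RJ, AQ, OD]
Visit OV; enqueue AM → queue [YD, OP, JD, RJ, AQ, OD, AM]
Visit YD → queue [OP, JD, RJ, AQ, OD, AM]
Visit OP → queue [JD, RJ, AQ, OD, AM]
Visit JD → queue [RJ, AQ, OD, AM]
Visit RJ → queue [AQ, OD, AM]
Visit AQ → queue [OD, AM]
Visit OD → queue [AM]
Visit AM → queue []

DM, HE, HW, RZ, XP, ZN, ZW, HM, JL, OU, RW, BA, OV, YD, OP, JD, RJ, AQ, OD, AM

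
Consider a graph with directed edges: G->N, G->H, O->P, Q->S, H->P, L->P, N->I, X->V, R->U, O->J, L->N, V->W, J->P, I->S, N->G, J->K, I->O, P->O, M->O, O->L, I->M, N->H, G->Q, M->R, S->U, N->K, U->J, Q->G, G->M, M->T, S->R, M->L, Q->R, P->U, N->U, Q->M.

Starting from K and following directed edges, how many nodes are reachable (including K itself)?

1

BFS from K visits: K
Reachable nodes: 1 of 18 total.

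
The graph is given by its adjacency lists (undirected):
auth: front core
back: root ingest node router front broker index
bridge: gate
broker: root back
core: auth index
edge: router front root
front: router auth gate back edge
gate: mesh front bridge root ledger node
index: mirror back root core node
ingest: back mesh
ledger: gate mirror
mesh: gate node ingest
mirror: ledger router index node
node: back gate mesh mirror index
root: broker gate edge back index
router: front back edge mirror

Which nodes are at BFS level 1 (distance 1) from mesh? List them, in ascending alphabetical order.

gate, ingest, node

Level 0: mesh
Level 1: gate, ingest, node
Level 2: back, bridge, front, index, ledger, mirror, root
Level 3: auth, broker, core, edge, router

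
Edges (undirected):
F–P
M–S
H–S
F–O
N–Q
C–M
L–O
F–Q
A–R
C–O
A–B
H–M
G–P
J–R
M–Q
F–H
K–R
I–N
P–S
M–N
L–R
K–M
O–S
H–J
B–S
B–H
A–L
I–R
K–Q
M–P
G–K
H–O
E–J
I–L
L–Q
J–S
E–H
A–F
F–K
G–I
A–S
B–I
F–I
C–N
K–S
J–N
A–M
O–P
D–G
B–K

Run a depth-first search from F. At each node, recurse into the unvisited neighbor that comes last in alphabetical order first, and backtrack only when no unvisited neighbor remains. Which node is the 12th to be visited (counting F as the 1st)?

Visit F
F → Q
Q → N
N → M
M → S
S → P
P → O
O → L
L → R
R → K
K → G
G → I
I → B
B → H
H → J
J → E
B → A
G → D
O → C

Visit order: F, Q, N, M, S, P, O, L, R, K, G, I, B, H, J, E, A, D, C

I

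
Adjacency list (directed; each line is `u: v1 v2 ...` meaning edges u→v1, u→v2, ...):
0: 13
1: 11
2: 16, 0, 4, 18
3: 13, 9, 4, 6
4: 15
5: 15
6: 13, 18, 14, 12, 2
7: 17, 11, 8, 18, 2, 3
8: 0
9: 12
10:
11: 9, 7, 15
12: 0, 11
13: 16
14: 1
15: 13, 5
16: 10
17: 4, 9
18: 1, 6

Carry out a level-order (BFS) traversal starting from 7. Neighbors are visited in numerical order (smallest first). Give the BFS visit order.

7, 2, 3, 8, 11, 17, 18, 0, 4, 16, 6, 9, 13, 15, 1, 10, 12, 14, 5

Visit 7; enqueue 2, 3, 8, 11, 17, 18 → queue [2, 3, 8, 11, 17, 18]
Visit 2; enqueue 0, 4, 16 → queue [3, 8, 11, 17, 18, 0, 4, 16]
Visit 3; enqueue 6, 9, 13 → queue [8, 11, 17, 18, 0, 4, 16, 6, 9, 13]
Visit 8 → queue [11, 17, 18, 0, 4, 16, 6, 9, 13]
Visit 11; enqueue 15 → queue [17, 18, 0, 4, 16, 6, 9, 13, 15]
Visit 17 → queue [18, 0, 4, 16, 6, 9, 13, 15]
Visit 18; enqueue 1 → queue [0, 4, 16, 6, 9, 13, 15, 1]
Visit 0 → queue [4, 16, 6, 9, 13, 15, 1]
Visit 4 → queue [16, 6, 9, 13, 15, 1]
Visit 16; enqueue 10 → queue [6, 9, 13, 15, 1, 10]
Visit 6; enqueue 12, 14 → queue [9, 13, 15, 1, 10, 12, 14]
Visit 9 → queue [13, 15, 1, 10, 12, 14]
Visit 13 → queue [15, 1, 10, 12, 14]
Visit 15; enqueue 5 → queue [1, 10, 12, 14, 5]
Visit 1 → queue [10, 12, 14, 5]
Visit 10 → queue [12, 14, 5]
Visit 12 → queue [14, 5]
Visit 14 → queue [5]
Visit 5 → queue []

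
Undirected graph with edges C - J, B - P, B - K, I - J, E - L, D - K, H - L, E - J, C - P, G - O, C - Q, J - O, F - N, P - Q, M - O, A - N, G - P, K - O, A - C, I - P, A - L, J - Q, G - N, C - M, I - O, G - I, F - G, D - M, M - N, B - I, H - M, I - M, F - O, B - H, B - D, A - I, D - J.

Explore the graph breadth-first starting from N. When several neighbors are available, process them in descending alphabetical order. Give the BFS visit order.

N -> M -> G -> F -> A -> O -> I -> H -> D -> C -> P -> L -> K -> J -> B -> Q -> E

Visit N; enqueue M, G, F, A → queue [M, G, F, A]
Visit M; enqueue O, I, H, D, C → queue [G, F, A, O, I, H, D, C]
Visit G; enqueue P → queue [F, A, O, I, H, D, C, P]
Visit F → queue [A, O, I, H, D, C, P]
Visit A; enqueue L → queue [O, I, H, D, C, P, L]
Visit O; enqueue K, J → queue [I, H, D, C, P, L, K, J]
Visit I; enqueue B → queue [H, D, C, P, L, K, J, B]
Visit H → queue [D, C, P, L, K, J, B]
Visit D → queue [C, P, L, K, J, B]
Visit C; enqueue Q → queue [P, L, K, J, B, Q]
Visit P → queue [L, K, J, B, Q]
Visit L; enqueue E → queue [K, J, B, Q, E]
Visit K → queue [J, B, Q, E]
Visit J → queue [B, Q, E]
Visit B → queue [Q, E]
Visit Q → queue [E]
Visit E → queue []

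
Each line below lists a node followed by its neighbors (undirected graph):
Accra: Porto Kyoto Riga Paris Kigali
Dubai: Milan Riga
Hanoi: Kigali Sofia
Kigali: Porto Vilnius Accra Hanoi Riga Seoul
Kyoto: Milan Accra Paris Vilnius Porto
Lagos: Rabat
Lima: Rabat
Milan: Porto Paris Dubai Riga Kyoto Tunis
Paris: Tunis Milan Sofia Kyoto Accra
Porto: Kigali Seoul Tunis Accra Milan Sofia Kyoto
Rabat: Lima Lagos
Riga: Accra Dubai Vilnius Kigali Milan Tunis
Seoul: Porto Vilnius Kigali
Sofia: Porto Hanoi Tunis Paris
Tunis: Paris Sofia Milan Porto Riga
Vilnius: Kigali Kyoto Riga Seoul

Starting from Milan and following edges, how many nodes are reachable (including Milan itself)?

13

BFS from Milan visits: Milan, Dubai, Kyoto, Paris, Porto, Riga, Tunis, Accra, Vilnius, Sofia, Kigali, Seoul, Hanoi
Reachable nodes: 13 of 16 total.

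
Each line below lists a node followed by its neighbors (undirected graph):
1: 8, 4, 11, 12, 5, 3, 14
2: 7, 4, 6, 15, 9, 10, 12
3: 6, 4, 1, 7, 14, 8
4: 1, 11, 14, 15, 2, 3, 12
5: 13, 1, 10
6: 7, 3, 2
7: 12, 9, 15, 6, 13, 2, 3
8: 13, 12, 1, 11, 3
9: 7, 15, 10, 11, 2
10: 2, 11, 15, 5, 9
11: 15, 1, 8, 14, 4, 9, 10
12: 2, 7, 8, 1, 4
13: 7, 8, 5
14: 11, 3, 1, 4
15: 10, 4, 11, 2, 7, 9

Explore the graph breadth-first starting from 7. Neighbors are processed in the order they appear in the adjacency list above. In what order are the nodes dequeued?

7 → 12 → 9 → 15 → 6 → 13 → 2 → 3 → 8 → 1 → 4 → 10 → 11 → 5 → 14

Visit 7; enqueue 12, 9, 15, 6, 13, 2, 3 → queue [12, 9, 15, 6, 13, 2, 3]
Visit 12; enqueue 8, 1, 4 → queue [9, 15, 6, 13, 2, 3, 8, 1, 4]
Visit 9; enqueue 10, 11 → queue [15, 6, 13, 2, 3, 8, 1, 4, 10, 11]
Visit 15 → queue [6, 13, 2, 3, 8, 1, 4, 10, 11]
Visit 6 → queue [13, 2, 3, 8, 1, 4, 10, 11]
Visit 13; enqueue 5 → queue [2, 3, 8, 1, 4, 10, 11, 5]
Visit 2 → queue [3, 8, 1, 4, 10, 11, 5]
Visit 3; enqueue 14 → queue [8, 1, 4, 10, 11, 5, 14]
Visit 8 → queue [1, 4, 10, 11, 5, 14]
Visit 1 → queue [4, 10, 11, 5, 14]
Visit 4 → queue [10, 11, 5, 14]
Visit 10 → queue [11, 5, 14]
Visit 11 → queue [5, 14]
Visit 5 → queue [14]
Visit 14 → queue []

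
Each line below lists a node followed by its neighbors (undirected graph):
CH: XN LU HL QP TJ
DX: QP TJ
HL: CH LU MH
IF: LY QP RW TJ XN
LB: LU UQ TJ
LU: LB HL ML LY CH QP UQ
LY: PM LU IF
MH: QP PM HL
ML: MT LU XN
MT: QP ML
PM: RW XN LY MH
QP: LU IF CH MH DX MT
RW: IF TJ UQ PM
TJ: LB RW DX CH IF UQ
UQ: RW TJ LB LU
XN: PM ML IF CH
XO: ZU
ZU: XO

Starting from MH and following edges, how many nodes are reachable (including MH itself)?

16

BFS from MH visits: MH, HL, PM, QP, CH, LU, LY, RW, XN, DX, IF, MT, TJ, LB, ML, UQ
Reachable nodes: 16 of 18 total.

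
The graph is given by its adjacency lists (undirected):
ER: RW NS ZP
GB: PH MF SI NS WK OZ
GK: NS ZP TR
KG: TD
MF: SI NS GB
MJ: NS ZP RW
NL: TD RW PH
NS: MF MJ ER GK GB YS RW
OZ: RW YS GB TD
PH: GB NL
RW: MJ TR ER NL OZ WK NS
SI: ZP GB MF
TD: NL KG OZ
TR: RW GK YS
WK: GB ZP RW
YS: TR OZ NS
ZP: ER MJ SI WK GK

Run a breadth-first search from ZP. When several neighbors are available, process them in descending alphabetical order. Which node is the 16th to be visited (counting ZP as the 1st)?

TD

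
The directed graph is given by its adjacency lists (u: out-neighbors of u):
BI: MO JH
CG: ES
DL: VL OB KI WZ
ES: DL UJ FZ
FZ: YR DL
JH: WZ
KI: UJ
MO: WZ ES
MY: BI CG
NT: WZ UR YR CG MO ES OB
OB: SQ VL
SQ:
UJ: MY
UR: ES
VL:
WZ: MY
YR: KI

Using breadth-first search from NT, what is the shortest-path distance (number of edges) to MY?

Level 0: NT
Level 1: CG, ES, MO, OB, UR, WZ, YR
Level 2: DL, FZ, KI, MY, SQ, UJ, VL
Level 3: BI
Level 4: JH
MY first appears at level 2.

2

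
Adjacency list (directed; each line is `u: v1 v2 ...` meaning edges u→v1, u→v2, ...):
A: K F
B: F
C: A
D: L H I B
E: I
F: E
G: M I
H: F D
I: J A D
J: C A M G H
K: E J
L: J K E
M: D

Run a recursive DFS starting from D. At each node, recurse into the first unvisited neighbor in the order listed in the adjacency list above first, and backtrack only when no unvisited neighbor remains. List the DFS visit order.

D -> L -> J -> C -> A -> K -> E -> I -> F -> M -> G -> H -> B

Visit D
D → L
L → J
J → C
C → A
A → K
K → E
E → I
A → F
J → M
J → G
J → H
D → B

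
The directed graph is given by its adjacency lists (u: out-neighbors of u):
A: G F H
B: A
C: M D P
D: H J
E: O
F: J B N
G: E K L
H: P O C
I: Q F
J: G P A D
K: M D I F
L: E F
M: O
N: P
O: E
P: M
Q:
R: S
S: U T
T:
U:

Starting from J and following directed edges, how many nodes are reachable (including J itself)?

17

BFS from J visits: J, G, P, A, D, E, K, L, M, F, H, O, I, B, N, C, Q
Reachable nodes: 17 of 21 total.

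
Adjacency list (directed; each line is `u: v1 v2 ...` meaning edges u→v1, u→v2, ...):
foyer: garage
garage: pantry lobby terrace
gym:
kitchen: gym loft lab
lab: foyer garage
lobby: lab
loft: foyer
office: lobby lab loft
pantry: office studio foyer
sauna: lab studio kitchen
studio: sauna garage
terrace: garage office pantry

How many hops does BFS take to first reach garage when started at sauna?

2

Level 0: sauna
Level 1: kitchen, lab, studio
Level 2: foyer, garage, gym, loft
Level 3: lobby, pantry, terrace
Level 4: office
garage first appears at level 2.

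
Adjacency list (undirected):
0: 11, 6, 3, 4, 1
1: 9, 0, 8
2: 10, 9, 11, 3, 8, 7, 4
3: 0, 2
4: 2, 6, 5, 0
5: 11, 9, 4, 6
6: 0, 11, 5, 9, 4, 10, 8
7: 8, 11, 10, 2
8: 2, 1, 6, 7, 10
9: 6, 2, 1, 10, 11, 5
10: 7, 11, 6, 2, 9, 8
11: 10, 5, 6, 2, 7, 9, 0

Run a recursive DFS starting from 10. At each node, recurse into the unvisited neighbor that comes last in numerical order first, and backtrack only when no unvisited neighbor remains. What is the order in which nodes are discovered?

Visit 10
10 → 11
11 → 9
9 → 6
6 → 8
8 → 7
7 → 2
2 → 4
4 → 5
4 → 0
0 → 3
0 → 1

10 → 11 → 9 → 6 → 8 → 7 → 2 → 4 → 5 → 0 → 3 → 1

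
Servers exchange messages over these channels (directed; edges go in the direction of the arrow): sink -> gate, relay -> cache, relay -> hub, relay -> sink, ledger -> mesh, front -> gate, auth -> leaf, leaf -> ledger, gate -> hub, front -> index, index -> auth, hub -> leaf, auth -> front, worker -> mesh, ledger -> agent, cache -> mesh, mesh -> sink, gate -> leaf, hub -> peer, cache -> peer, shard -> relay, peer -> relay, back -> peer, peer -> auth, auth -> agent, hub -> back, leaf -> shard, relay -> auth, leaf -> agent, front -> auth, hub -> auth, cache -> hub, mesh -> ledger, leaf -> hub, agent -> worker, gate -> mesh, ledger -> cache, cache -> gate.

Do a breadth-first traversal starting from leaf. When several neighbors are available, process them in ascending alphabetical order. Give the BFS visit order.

leaf agent hub ledger shard worker auth back peer cache mesh relay front gate sink index

Visit leaf; enqueue agent, hub, ledger, shard → queue [agent, hub, ledger, shard]
Visit agent; enqueue worker → queue [hub, ledger, shard, worker]
Visit hub; enqueue auth, back, peer → queue [ledger, shard, worker, auth, back, peer]
Visit ledger; enqueue cache, mesh → queue [shard, worker, auth, back, peer, cache, mesh]
Visit shard; enqueue relay → queue [worker, auth, back, peer, cache, mesh, relay]
Visit worker → queue [auth, back, peer, cache, mesh, relay]
Visit auth; enqueue front → queue [back, peer, cache, mesh, relay, front]
Visit back → queue [peer, cache, mesh, relay, front]
Visit peer → queue [cache, mesh, relay, front]
Visit cache; enqueue gate → queue [mesh, relay, front, gate]
Visit mesh; enqueue sink → queue [relay, front, gate, sink]
Visit relay → queue [front, gate, sink]
Visit front; enqueue index → queue [gate, sink, index]
Visit gate → queue [sink, index]
Visit sink → queue [index]
Visit index → queue []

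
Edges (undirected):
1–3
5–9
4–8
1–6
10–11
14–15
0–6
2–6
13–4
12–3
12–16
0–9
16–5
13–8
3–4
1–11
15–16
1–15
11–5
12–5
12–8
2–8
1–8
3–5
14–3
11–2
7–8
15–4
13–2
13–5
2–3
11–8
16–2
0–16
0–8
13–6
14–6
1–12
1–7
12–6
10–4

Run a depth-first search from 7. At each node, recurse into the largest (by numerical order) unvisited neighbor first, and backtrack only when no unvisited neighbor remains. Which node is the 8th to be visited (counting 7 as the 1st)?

12

Visit 7
7 → 8
8 → 13
13 → 6
6 → 14
14 → 15
15 → 16
16 → 12
12 → 5
5 → 11
11 → 10
10 → 4
4 → 3
3 → 2
3 → 1
5 → 9
9 → 0

Visit order: 7, 8, 13, 6, 14, 15, 16, 12, 5, 11, 10, 4, 3, 2, 1, 9, 0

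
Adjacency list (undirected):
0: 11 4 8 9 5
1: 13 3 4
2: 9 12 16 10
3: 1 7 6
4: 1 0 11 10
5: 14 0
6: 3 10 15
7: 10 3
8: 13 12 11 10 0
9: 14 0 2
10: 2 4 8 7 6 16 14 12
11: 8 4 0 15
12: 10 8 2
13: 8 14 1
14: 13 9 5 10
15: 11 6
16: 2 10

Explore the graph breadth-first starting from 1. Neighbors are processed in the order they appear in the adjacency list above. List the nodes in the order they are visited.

1, 13, 3, 4, 8, 14, 7, 6, 0, 11, 10, 12, 9, 5, 15, 2, 16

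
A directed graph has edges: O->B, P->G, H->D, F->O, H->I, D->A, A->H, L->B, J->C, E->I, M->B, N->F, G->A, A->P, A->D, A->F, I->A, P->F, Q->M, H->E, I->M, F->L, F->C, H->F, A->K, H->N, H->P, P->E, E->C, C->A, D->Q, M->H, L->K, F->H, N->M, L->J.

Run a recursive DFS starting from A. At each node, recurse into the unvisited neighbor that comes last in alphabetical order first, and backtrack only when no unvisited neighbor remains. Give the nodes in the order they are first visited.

A, P, G, F, O, B, L, K, J, C, H, N, M, I, E, D, Q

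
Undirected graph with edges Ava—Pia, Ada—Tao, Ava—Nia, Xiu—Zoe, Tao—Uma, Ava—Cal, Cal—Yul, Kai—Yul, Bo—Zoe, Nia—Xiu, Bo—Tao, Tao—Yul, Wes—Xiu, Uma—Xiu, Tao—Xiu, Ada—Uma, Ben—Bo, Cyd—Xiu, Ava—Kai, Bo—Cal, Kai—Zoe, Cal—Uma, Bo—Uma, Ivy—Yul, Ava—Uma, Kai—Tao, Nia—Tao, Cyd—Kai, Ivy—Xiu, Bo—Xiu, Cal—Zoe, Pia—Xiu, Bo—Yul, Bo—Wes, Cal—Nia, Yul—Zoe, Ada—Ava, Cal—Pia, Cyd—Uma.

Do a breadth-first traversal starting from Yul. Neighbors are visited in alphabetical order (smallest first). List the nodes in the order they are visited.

Yul Bo Cal Ivy Kai Tao Zoe Ben Uma Wes Xiu Ava Nia Pia Cyd Ada

Visit Yul; enqueue Bo, Cal, Ivy, Kai, Tao, Zoe → queue [Bo, Cal, Ivy, Kai, Tao, Zoe]
Visit Bo; enqueue Ben, Uma, Wes, Xiu → queue [Cal, Ivy, Kai, Tao, Zoe, Ben, Uma, Wes, Xiu]
Visit Cal; enqueue Ava, Nia, Pia → queue [Ivy, Kai, Tao, Zoe, Ben, Uma, Wes, Xiu, Ava, Nia, Pia]
Visit Ivy → queue [Kai, Tao, Zoe, Ben, Uma, Wes, Xiu, Ava, Nia, Pia]
Visit Kai; enqueue Cyd → queue [Tao, Zoe, Ben, Uma, Wes, Xiu, Ava, Nia, Pia, Cyd]
Visit Tao; enqueue Ada → queue [Zoe, Ben, Uma, Wes, Xiu, Ava, Nia, Pia, Cyd, Ada]
Visit Zoe → queue [Ben, Uma, Wes, Xiu, Ava, Nia, Pia, Cyd, Ada]
Visit Ben → queue [Uma, Wes, Xiu, Ava, Nia, Pia, Cyd, Ada]
Visit Uma → queue [Wes, Xiu, Ava, Nia, Pia, Cyd, Ada]
Visit Wes → queue [Xiu, Ava, Nia, Pia, Cyd, Ada]
Visit Xiu → queue [Ava, Nia, Pia, Cyd, Ada]
Visit Ava → queue [Nia, Pia, Cyd, Ada]
Visit Nia → queue [Pia, Cyd, Ada]
Visit Pia → queue [Cyd, Ada]
Visit Cyd → queue [Ada]
Visit Ada → queue []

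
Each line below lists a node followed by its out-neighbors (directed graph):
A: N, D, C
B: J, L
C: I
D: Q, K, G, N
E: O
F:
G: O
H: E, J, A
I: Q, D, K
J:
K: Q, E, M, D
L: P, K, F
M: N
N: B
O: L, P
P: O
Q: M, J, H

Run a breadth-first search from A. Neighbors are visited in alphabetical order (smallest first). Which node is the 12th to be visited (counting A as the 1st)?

Visit A; enqueue C, D, N → queue [C, D, N]
Visit C; enqueue I → queue [D, N, I]
Visit D; enqueue G, K, Q → queue [N, I, G, K, Q]
Visit N; enqueue B → queue [I, G, K, Q, B]
Visit I → queue [G, K, Q, B]
Visit G; enqueue O → queue [K, Q, B, O]
Visit K; enqueue E, M → queue [Q, B, O, E, M]
Visit Q; enqueue H, J → queue [B, O, E, M, H, J]
Visit B; enqueue L → queue [O, E, M, H, J, L]
Visit O; enqueue P → queue [E, M, H, J, L, P]
Visit E → queue [M, H, J, L, P]
Visit M → queue [H, J, L, P]
Visit H → queue [J, L, P]
Visit J → queue [L, P]
Visit L; enqueue F → queue [P, F]
Visit P → queue [F]
Visit F → queue []

Visit order: A, C, D, N, I, G, K, Q, B, O, E, M, H, J, L, P, F

M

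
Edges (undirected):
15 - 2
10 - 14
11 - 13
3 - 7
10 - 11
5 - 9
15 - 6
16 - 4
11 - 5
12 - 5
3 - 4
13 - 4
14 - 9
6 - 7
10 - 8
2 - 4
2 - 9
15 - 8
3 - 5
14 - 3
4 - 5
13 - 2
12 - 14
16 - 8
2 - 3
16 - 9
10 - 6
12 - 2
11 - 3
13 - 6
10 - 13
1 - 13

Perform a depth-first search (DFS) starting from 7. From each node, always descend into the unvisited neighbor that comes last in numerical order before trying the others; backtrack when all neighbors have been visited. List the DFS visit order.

7 6 15 8 16 9 14 12 5 11 13 10 4 3 2 1

Visit 7
7 → 6
6 → 15
15 → 8
8 → 16
16 → 9
9 → 14
14 → 12
12 → 5
5 → 11
11 → 13
13 → 10
13 → 4
4 → 3
3 → 2
13 → 1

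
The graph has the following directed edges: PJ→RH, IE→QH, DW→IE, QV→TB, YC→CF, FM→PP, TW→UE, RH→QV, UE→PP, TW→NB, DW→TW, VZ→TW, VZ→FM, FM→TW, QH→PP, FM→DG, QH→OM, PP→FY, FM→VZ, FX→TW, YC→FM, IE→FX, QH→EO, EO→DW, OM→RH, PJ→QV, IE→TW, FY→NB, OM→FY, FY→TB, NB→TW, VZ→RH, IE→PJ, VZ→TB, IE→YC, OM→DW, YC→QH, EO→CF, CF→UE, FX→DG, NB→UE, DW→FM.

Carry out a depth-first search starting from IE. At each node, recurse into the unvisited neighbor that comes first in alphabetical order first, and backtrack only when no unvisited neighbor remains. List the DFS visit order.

IE → FX → DG → TW → NB → UE → PP → FY → TB → PJ → QV → RH → QH → EO → CF → DW → FM → VZ → OM → YC

Visit IE
IE → FX
FX → DG
FX → TW
TW → NB
NB → UE
UE → PP
PP → FY
FY → TB
IE → PJ
PJ → QV
PJ → RH
IE → QH
QH → EO
EO → CF
EO → DW
DW → FM
FM → VZ
QH → OM
IE → YC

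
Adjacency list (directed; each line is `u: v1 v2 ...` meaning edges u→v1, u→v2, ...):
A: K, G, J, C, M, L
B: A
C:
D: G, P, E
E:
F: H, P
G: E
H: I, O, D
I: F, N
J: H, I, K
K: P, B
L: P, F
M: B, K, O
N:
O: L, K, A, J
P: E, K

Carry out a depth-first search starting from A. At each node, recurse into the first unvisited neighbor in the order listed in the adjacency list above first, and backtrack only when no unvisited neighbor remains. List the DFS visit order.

A → K → P → E → B → G → J → H → I → F → N → O → L → D → C → M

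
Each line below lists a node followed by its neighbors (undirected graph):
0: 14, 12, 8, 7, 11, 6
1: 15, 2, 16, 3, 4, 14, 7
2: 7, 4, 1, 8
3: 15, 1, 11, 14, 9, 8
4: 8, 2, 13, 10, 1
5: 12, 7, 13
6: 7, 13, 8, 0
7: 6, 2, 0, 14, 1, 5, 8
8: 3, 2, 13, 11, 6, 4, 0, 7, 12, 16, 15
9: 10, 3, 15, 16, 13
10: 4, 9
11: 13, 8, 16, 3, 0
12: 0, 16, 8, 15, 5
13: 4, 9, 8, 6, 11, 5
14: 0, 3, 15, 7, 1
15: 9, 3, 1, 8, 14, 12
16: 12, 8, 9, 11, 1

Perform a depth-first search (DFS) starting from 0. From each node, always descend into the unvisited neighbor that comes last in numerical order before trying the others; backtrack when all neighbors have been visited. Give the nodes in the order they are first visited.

Visit 0
0 → 14
14 → 15
15 → 12
12 → 16
16 → 11
11 → 13
13 → 9
9 → 10
10 → 4
4 → 8
8 → 7
7 → 6
7 → 5
7 → 2
2 → 1
1 → 3

0 -> 14 -> 15 -> 12 -> 16 -> 11 -> 13 -> 9 -> 10 -> 4 -> 8 -> 7 -> 6 -> 5 -> 2 -> 1 -> 3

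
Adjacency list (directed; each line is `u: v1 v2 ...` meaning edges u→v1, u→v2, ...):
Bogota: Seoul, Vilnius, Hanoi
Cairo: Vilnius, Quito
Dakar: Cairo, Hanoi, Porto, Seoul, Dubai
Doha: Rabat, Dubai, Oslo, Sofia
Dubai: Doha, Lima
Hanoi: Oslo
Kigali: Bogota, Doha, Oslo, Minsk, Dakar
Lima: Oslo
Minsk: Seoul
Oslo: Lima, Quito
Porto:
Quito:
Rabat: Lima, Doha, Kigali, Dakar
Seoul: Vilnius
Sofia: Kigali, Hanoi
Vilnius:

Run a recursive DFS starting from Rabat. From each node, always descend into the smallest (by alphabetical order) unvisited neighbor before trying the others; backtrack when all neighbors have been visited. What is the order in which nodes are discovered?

Rabat, Dakar, Cairo, Quito, Vilnius, Dubai, Doha, Oslo, Lima, Sofia, Hanoi, Kigali, Bogota, Seoul, Minsk, Porto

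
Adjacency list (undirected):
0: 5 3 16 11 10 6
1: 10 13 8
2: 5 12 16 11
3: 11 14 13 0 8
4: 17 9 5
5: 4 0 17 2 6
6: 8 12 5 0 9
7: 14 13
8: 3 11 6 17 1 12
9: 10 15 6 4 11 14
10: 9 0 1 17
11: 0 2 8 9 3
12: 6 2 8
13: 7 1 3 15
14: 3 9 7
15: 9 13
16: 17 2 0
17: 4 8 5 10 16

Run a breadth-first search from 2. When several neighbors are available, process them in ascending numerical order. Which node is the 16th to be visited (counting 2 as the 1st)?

1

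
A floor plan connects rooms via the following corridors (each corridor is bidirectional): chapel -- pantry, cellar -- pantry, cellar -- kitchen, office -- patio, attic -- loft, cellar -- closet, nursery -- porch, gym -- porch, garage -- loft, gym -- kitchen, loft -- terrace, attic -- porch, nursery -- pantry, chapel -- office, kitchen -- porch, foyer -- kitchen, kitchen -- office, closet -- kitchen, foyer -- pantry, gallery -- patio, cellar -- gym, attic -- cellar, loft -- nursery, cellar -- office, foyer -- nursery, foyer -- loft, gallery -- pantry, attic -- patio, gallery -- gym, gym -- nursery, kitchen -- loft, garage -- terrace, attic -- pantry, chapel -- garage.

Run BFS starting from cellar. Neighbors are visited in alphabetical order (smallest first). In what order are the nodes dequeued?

cellar -> attic -> closet -> gym -> kitchen -> office -> pantry -> loft -> patio -> porch -> gallery -> nursery -> foyer -> chapel -> garage -> terrace

Visit cellar; enqueue attic, closet, gym, kitchen, office, pantry → queue [attic, closet, gym, kitchen, office, pantry]
Visit attic; enqueue loft, patio, porch → queue [closet, gym, kitchen, office, pantry, loft, patio, porch]
Visit closet → queue [gym, kitchen, office, pantry, loft, patio, porch]
Visit gym; enqueue gallery, nursery → queue [kitchen, office, pantry, loft, patio, porch, gallery, nursery]
Visit kitchen; enqueue foyer → queue [office, pantry, loft, patio, porch, gallery, nursery, foyer]
Visit office; enqueue chapel → queue [pantry, loft, patio, porch, gallery, nursery, foyer, chapel]
Visit pantry → queue [loft, patio, porch, gallery, nursery, foyer, chapel]
Visit loft; enqueue garage, terrace → queue [patio, porch, gallery, nursery, foyer, chapel, garage, terrace]
Visit patio → queue [porch, gallery, nursery, foyer, chapel, garage, terrace]
Visit porch → queue [gallery, nursery, foyer, chapel, garage, terrace]
Visit gallery → queue [nursery, foyer, chapel, garage, terrace]
Visit nursery → queue [foyer, chapel, garage, terrace]
Visit foyer → queue [chapel, garage, terrace]
Visit chapel → queue [garage, terrace]
Visit garage → queue [terrace]
Visit terrace → queue []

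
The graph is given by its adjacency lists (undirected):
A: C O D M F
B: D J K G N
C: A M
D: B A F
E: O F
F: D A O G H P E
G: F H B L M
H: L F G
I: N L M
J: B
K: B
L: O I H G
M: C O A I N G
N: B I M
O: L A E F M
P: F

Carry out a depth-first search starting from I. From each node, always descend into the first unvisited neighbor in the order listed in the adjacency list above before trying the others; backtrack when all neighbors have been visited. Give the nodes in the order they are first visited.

Visit I
I → N
N → B
B → D
D → A
A → C
C → M
M → O
O → L
L → H
H → F
F → G
F → P
F → E
B → J
B → K

I, N, B, D, A, C, M, O, L, H, F, G, P, E, J, K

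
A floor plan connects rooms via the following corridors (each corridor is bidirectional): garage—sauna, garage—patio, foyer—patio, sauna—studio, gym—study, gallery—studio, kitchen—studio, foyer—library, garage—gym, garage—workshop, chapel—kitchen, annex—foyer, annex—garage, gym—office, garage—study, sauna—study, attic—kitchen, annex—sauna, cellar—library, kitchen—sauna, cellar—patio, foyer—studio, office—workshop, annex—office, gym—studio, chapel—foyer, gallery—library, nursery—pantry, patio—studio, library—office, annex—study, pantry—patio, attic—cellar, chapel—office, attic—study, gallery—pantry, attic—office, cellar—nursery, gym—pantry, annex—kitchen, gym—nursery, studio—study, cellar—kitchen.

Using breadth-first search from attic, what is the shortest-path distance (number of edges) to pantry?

Level 0: attic
Level 1: cellar, kitchen, office, study
Level 2: annex, chapel, garage, gym, library, nursery, patio, sauna, studio, workshop
Level 3: foyer, gallery, pantry
pantry first appears at level 3.

3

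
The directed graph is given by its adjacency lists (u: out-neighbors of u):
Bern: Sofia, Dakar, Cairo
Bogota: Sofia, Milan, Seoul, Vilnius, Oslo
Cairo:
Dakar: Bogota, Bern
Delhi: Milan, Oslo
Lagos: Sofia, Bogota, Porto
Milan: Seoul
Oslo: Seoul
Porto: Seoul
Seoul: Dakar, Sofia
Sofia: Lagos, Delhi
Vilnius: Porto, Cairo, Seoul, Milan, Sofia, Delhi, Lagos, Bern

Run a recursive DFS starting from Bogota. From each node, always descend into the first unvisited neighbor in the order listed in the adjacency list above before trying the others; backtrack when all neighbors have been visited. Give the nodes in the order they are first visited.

Visit Bogota
Bogota → Sofia
Sofia → Lagos
Lagos → Porto
Porto → Seoul
Seoul → Dakar
Dakar → Bern
Bern → Cairo
Sofia → Delhi
Delhi → Milan
Delhi → Oslo
Bogota → Vilnius

Bogota, Sofia, Lagos, Porto, Seoul, Dakar, Bern, Cairo, Delhi, Milan, Oslo, Vilnius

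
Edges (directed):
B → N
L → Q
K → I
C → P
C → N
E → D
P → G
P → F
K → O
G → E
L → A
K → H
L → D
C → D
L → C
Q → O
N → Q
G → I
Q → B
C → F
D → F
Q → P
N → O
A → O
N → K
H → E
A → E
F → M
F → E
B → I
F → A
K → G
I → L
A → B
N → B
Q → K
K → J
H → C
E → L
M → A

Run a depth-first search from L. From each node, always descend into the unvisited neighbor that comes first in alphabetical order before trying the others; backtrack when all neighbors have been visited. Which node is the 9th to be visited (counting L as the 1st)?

Visit L
L → A
A → B
B → I
B → N
N → K
K → G
G → E
E → D
D → F
F → M
K → H
H → C
C → P
K → J
K → O
N → Q

Visit order: L, A, B, I, N, K, G, E, D, F, M, H, C, P, J, O, Q

D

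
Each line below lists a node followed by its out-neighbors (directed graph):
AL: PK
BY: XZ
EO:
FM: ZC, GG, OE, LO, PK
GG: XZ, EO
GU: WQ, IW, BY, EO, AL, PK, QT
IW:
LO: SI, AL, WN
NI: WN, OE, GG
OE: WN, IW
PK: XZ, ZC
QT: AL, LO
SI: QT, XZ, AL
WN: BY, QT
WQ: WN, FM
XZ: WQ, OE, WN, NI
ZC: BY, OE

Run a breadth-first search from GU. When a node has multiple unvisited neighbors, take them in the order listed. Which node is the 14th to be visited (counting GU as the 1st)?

Visit GU; enqueue WQ, IW, BY, EO, AL, PK, QT → queue [WQ, IW, BY, EO, AL, PK, QT]
Visit WQ; enqueue WN, FM → queue [IW, BY, EO, AL, PK, QT, WN, FM]
Visit IW → queue [BY, EO, AL, PK, QT, WN, FM]
Visit BY; enqueue XZ → queue [EO, AL, PK, QT, WN, FM, XZ]
Visit EO → queue [AL, PK, QT, WN, FM, XZ]
Visit AL → queue [PK, QT, WN, FM, XZ]
Visit PK; enqueue ZC → queue [QT, WN, FM, XZ, ZC]
Visit QT; enqueue LO → queue [WN, FM, XZ, ZC, LO]
Visit WN → queue [FM, XZ, ZC, LO]
Visit FM; enqueue GG, OE → queue [XZ, ZC, LO, GG, OE]
Visit XZ; enqueue NI → queue [ZC, LO, GG, OE, NI]
Visit ZC → queue [LO, GG, OE, NI]
Visit LO; enqueue SI → queue [GG, OE, NI, SI]
Visit GG → queue [OE, NI, SI]
Visit OE → queue [NI, SI]
Visit NI → queue [SI]
Visit SI → queue []

Visit order: GU, WQ, IW, BY, EO, AL, PK, QT, WN, FM, XZ, ZC, LO, GG, OE, NI, SI

GG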